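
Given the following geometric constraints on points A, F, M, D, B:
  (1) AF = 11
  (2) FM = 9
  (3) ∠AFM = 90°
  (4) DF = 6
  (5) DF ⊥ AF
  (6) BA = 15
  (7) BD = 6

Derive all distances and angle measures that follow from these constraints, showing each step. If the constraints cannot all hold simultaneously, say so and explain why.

The constraints are consistent.

Step 1: From AF = 11, FM = 9, and ∠AFM = 90°, by the law of cosines:
  AM² = AF² + FM² - 2·AF·FM·cos(90°) = 121 + 81 - 0 = 202
  AM ≈ 14.21

Step 2: From AF = 11, FD = 6, and ∠AFD = 90°, by the law of cosines:
  AD² = AF² + FD² - 2·AF·FD·cos(90°) = 121 + 36 - 0 = 157
  AD = √157

Step 3: From AB = 15, AD = √157, BD = 6, by the inverse law of cosines:
  cos(∠BAD) = (AB² + AD² - BD²) / (2·AB·AD)
  ∠BAD = 23.01°

Step 4: From AD = √157, AF = 11, DF = 6, by the inverse law of cosines:
  cos(∠DAF) = (AD² + AF² - DF²) / (2·AD·AF)
  ∠DAF = 28.61°

Step 5: From AF = 11, AM = 14.21, FM = 9, by the inverse law of cosines:
  cos(∠FAM) = (AF² + AM² - FM²) / (2·AF·AM)
  ∠FAM = 39.29°

Step 6: From MA = 14.21, MF = 9, AF = 11, by the inverse law of cosines:
  cos(∠AMF) = (MA² + MF² - AF²) / (2·MA·MF)
  ∠AMF = 50.71°

Step 7: From DA = √157, DB = 6, AB = 15, by the inverse law of cosines:
  cos(∠ADB) = (DA² + DB² - AB²) / (2·DA·DB)
  ∠ADB = 102.29°

Step 8: From DA = √157, DF = 6, AF = 11, by the inverse law of cosines:
  cos(∠ADF) = (DA² + DF² - AF²) / (2·DA·DF)
  ∠ADF = 61.39°

Step 9: From BA = 15, BD = 6, AD = √157, by the inverse law of cosines:
  cos(∠ABD) = (BA² + BD² - AD²) / (2·BA·BD)
  ∠ABD = 54.71°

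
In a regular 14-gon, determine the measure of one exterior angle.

Each exterior angle of a regular n-gon is 360 / n.
For n = 14: 360 / 14 = 180/7 degrees.

180/7 degrees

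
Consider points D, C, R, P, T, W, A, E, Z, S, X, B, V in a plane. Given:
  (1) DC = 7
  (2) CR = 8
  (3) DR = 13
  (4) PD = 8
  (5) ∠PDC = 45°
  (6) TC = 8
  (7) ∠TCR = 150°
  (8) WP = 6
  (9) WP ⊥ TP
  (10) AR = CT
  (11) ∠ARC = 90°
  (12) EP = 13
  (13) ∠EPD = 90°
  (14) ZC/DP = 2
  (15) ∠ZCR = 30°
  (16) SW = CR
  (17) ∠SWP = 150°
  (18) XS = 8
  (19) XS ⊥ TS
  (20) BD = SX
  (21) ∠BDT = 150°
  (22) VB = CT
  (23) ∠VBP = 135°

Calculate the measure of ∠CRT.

Step 1: By the law of cosines on triangle RCT: RT² = 8² + 8² − 2·8·8·cos(150°) = 238.85, so RT ≈ 15.45.
Step 2: By the inverse law of cosines on triangle CRT: cos(∠CRT) = (8² + 15.45² − 8²) / (2·8·15.45) = 238.85/247.28 = 0.9659, so ∠CRT = 15°.

Therefore, the measure of angle ∠CRT = 15°.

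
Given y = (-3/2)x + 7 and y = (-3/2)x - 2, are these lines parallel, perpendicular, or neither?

Slope of line 1: m1 = -3/2
Slope of line 2: m2 = -3/2
Two lines are parallel if and only if they have equal slopes (or both are vertical).
Here m1 = m2 = -3/2, confirming the lines are parallel.

Parallel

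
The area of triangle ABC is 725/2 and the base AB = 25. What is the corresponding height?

Rearranging the area formula Area = (1/2) * base * height:
height = 2 * Area / base = 2 * 725/2 / 25 = 29.

29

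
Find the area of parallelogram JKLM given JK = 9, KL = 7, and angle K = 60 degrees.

Area = a * b * sin(theta)
Area = 9 * 7 * sin(60 degrees)
Area = 63 * sqrt(3)/2
Area = 63*sqrt(3)/2

63*sqrt(3)/2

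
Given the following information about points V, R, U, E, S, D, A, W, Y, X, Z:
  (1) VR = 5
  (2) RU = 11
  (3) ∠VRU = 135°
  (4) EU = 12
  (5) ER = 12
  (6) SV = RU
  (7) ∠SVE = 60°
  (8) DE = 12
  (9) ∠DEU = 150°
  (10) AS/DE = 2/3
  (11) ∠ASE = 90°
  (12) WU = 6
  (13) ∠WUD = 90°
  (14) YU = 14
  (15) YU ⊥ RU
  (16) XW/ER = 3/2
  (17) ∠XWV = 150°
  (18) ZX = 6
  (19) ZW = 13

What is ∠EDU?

Step 1: By the law of cosines on triangle DEU: DU² = 12² + 12² − 2·12·12·cos(150°) = 537.42, so DU ≈ 23.18.
Step 2: By the inverse law of cosines on triangle EDU: cos(∠EDU) = (12² + 23.18² − 12²) / (2·12·23.18) = 537.42/556.37 = 0.9659, so ∠EDU = 15°.

Therefore, the measure of angle ∠EDU = 15°.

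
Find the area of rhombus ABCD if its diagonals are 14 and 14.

The diagonals of a rhombus divide it into four right triangles.
Each triangle has legs 14/ 2 = 7 and 14/2 = 7, so each has area (1/2)*7*7 = 49/2.
Four such triangles give total area = (d1 * d2) / 2 = 98.

98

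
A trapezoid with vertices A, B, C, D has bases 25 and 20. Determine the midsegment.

The midsegment (median) of a trapezoid connects the midpoints of the non-parallel sides.
Its length is the average of the two bases: (25 + 20) / 2 = 45/2.

45/2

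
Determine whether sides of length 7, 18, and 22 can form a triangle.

For three segments to close into a triangle, no single side can be as long as the other two combined.
The longest side is 22, and 7 + 18 = 25 > 22.
A triangle can be formed.

Yes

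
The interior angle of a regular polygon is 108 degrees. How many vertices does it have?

The exterior angle is the supplement of the interior angle: 180 - 108 = 72 degrees.
Since the exterior angles of any convex polygon sum to 360 degrees, the number of sides is 360 / 72 = 5.

5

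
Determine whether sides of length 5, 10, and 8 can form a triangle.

Yes.
The triangle inequality requires that the sum of any two sides exceeds the third.
Here 5 + 8 = 13 > 10, so the condition is met.

Yes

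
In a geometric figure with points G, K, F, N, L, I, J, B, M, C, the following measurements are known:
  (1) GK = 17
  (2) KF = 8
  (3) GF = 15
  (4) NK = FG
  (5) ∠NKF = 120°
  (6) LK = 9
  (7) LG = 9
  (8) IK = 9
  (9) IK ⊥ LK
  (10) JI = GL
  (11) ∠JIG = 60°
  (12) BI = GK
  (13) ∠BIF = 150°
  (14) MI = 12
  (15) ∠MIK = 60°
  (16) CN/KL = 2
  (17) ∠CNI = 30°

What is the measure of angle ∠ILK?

Step 1: By the law of cosines on triangle LKI: LI² = 9² + 9² − 2·9·9·cos(90°) = 162, so LI = 9·√2.
Step 2: By the inverse law of cosines on triangle ILK: cos(∠ILK) = ((9·√2)² + 9² − 9²) / (2·9·√2·9) = 162/229.1 = 0.7071, so ∠ILK = 45°.

Therefore, the measure of angle ∠ILK = 45°.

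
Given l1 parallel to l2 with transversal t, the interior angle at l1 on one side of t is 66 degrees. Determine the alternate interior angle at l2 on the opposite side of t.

Alternate interior angles formed by parallel lines and a transversal are equal.
The given angle is 66 degrees.
The alternate interior angle = 66 degrees.

66 degrees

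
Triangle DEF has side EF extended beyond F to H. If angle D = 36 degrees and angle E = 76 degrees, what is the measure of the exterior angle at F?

By the exterior angle theorem, an exterior angle of a triangle equals the sum of the two remote interior angles.
Exterior angle = angle D + angle E
Exterior angle = 36 + 76 = 112 degrees

112 degrees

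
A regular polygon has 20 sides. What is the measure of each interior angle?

Each interior angle of a regular n-gon is (n - 2) * 180 / n.
For n = 20: (20 - 2) * 180 / 20 = 3240/20 = 162 degrees.

162 degrees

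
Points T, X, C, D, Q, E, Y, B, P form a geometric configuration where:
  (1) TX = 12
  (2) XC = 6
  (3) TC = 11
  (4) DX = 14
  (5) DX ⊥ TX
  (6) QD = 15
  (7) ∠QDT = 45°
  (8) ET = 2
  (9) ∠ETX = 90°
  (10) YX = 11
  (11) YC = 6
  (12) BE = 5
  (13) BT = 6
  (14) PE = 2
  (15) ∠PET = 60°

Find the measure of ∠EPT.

Step 1: By the law of cosines on triangle PET: PT² = 2² + 2² − 2·2·2·cos(60°) = 4, so PT = 2.
Step 2: By the inverse law of cosines on triangle EPT: cos(∠EPT) = (2² + 2² − 2²) / (2·2·2) = 4/8 = 0.5, so ∠EPT = 60°.

Therefore, the measure of angle ∠EPT = 60°.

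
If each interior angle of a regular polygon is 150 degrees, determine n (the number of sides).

Exterior angle = 180 - 150 = 30. n = 360 / 30 = 12.

12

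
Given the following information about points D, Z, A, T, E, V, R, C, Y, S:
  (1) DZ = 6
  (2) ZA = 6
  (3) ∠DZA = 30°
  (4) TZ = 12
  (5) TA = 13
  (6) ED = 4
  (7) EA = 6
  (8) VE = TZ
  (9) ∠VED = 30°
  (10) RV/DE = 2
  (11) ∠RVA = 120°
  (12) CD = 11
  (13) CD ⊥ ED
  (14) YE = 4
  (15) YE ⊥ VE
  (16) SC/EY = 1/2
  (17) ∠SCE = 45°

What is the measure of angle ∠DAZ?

Step 1: By the law of cosines on triangle AZD: AD² = 6² + 6² − 2·6·6·cos(30°) = 9.65, so AD ≈ 3.11.
Step 2: By the inverse law of cosines on triangle DAZ: cos(∠DAZ) = (3.11² + 6² − 6²) / (2·3.11·6) = 9.65/37.27 = 0.2588, so ∠DAZ = 75°.

Therefore, the measure of angle ∠DAZ = 75°.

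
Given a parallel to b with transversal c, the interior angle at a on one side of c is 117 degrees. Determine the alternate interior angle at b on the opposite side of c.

Alternate interior angles formed by parallel lines and a transversal are equal.
The given angle is 117 degrees.
The alternate interior angle = 117 degrees.

117 degrees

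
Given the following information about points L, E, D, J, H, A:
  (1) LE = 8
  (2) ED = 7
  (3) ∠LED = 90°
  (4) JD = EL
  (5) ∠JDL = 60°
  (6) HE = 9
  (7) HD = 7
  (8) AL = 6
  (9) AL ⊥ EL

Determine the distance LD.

Step 1: By the law of cosines on triangle LED: LD² = 8² + 7² − 2·8·7·cos(90°) = 113, so LD = √113.

Therefore, the length of LD = √113.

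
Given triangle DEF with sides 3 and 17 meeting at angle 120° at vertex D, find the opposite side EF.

When two sides and the included angle are known, the law of cosines gives the third side.
c^2 = a^2 + b^2 - 2ab cos(C) generalizes the Pythagorean theorem to non-right triangles.
Here: EF^2 = 9 + 289 - 102*(-1/2) = 349
EF = sqrt(349)

sqrt(349)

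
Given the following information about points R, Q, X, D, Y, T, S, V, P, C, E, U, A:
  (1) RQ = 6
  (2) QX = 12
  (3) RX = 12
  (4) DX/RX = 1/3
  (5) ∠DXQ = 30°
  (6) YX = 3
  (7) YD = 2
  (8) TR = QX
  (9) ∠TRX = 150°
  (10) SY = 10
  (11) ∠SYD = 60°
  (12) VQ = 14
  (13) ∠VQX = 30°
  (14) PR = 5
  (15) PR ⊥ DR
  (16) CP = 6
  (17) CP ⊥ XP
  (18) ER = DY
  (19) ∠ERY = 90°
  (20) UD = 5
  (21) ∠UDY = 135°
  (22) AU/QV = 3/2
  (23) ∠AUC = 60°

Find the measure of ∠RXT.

From the given relations: TR = QX = 12.
Step 1: By the law of cosines on triangle XRT: XT² = 12² + 12² − 2·12·12·cos(150°) = 537.42, so XT ≈ 23.18.
Step 2: By the inverse law of cosines on triangle RXT: cos(∠RXT) = (12² + 23.18² − 12²) / (2·12·23.18) = 537.42/556.37 = 0.9659, so ∠RXT = 15°.

Therefore, the measure of angle ∠RXT = 15°.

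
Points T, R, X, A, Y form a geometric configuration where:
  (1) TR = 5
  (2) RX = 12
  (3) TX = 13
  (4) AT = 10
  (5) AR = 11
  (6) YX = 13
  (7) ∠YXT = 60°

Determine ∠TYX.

Step 1: By the law of cosines on triangle YXT: YT² = 13² + 13² − 2·13·13·cos(60°) = 169, so YT = 13.
Step 2: By the inverse law of cosines on triangle TYX: cos(∠TYX) = (13² + 13² − 13²) / (2·13·13) = 169/338 = 0.5, so ∠TYX = 60°.

Therefore, the measure of angle ∠TYX = 60°.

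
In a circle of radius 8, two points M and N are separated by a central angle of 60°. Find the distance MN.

Chord length = 2r sin(θ/2)
= 2 × 8 × sin(60°/2)
= 2 × 8 × sin(30°)
= 8

8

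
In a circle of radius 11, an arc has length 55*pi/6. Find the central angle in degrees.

Arc length L = 2πr × θ/360, so θ = 360L / (2πr).
θ = 360 × 55*pi/6 / (2π × 11)
θ = 150°
θ = 150°

150°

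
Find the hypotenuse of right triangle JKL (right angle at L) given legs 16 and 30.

In a right triangle, the square of the hypotenuse equals the sum of the squares of the two legs.
The legs are 16 and 30, so the hypotenuse = sqrt(256 + 900) = sqrt(1156) = 34.

34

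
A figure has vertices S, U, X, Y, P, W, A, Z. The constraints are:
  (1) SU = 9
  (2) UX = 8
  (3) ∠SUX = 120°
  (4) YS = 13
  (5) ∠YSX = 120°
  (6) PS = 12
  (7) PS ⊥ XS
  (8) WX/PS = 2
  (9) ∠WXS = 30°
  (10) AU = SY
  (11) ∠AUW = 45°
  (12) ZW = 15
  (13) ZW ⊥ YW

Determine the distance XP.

Step 1: By the law of cosines on triangle XUS: XS² = 8² + 9² − 2·8·9·cos(120°) = 217, so XS ≈ 14.73.
Step 2: By the law of cosines on triangle XSP: XP² = 14.73² + 12² − 2·14.73·12·cos(90°) = 361, so XP = 19.

Therefore, the length of XP = 19.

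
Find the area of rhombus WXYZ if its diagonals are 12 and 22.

Area of a rhombus = (d1 * d2) / 2
Area = (12 * 22) / 2
Area = 264 / 2
Area = 132

132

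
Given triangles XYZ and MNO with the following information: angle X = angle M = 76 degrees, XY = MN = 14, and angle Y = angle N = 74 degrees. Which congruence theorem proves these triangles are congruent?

The given information matches ASA: Two pairs of corresponding angles and the included side are equal (Angle-Side-Angle).

ASA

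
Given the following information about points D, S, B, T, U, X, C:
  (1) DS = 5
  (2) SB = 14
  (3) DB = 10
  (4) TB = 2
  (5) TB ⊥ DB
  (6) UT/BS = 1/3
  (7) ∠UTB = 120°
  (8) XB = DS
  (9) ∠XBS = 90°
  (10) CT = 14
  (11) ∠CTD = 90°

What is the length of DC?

Step 1: By the law of cosines on triangle DBT: DT² = 10² + 2² − 2·10·2·cos(90°) = 104, so DT = 2·√26.
Step 2: By the law of cosines on triangle DTC: DC² = (2·√26)² + 14² − 2·2·√26·14·cos(90°) = 300, so DC = 10·√3.

Therefore, the length of DC = 10·√3.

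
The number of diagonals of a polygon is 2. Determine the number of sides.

Using d = n(n - 3)/2, we solve 2 = n(n - 3)/2.
So n(n - 3) = 4.
Testing n = 4: 4 * 1 = 4 = 4. Correct.
The polygon has 4 sides.

4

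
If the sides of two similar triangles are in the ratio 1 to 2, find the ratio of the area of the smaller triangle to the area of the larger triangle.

Area scales with the square of linear dimensions. If every length is multiplied by 1/2, then the area is multiplied by (1/2)^2 = 1/4.
The area ratio is 1:4.

1:4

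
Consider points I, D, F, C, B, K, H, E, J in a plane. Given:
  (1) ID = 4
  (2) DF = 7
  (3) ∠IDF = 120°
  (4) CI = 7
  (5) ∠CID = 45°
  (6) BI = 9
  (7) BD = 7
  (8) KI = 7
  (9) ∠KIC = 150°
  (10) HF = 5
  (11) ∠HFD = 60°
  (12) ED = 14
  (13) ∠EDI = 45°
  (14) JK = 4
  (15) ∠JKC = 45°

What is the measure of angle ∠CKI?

Step 1: By the law of cosines on triangle KIC: KC² = 7² + 7² − 2·7·7·cos(150°) = 182.87, so KC ≈ 13.52.
Step 2: By the inverse law of cosines on triangle CKI: cos(∠CKI) = (13.52² + 7² − 7²) / (2·13.52·7) = 182.87/189.32 = 0.9659, so ∠CKI = 15°.

Therefore, the measure of angle ∠CKI = 15°.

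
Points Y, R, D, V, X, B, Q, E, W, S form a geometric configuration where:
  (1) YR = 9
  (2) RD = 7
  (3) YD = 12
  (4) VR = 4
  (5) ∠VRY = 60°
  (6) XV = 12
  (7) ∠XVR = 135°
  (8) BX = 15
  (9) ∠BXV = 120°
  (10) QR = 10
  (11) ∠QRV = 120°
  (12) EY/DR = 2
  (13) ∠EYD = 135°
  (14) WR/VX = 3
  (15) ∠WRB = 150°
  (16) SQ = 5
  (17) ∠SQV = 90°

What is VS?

Step 1: By the law of cosines on triangle VRQ: VQ² = 4² + 10² − 2·4·10·cos(120°) = 156, so VQ = 2·√39.
Step 2: By the law of cosines on triangle VQS: VS² = (2·√39)² + 5² − 2·2·√39·5·cos(90°) = 181, so VS = √181.

Therefore, the length of VS = √181.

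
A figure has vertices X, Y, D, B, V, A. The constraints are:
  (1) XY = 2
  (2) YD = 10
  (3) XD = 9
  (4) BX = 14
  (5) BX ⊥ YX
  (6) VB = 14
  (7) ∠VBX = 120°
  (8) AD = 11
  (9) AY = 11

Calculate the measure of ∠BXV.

Step 1: By the law of cosines on triangle XBV: XV² = 14² + 14² − 2·14·14·cos(120°) = 588, so XV = 14·√3.
Step 2: By the inverse law of cosines on triangle BXV: cos(∠BXV) = (14² + (14·√3)² − 14²) / (2·14·14·√3) = 588/678.96 = 0.866, so ∠BXV = 30°.

Therefore, the measure of angle ∠BXV = 30°.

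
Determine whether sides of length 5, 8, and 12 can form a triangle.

For three segments to close into a triangle, no single side can be as long as the other two combined.
The longest side is 12, and 5 + 8 = 13 > 12.
A triangle can be formed.

Yes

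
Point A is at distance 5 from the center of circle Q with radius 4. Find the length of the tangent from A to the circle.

Let T be the point of tangency. Then QT ⊥ AT (radius ⊥ tangent).
In right triangle QTA: QA² = QT² + AT²
5² = 4² + AT²
AT² = 9, AT = 3

3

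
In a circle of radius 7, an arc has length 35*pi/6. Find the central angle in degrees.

Arc length L = 2πr × θ/360, so θ = 360L / (2πr).
θ = 360 × 35*pi/6 / (2π × 7)
θ = 150°
θ = 150°

150°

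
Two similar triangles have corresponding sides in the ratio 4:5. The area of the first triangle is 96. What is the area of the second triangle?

Area ratio = (4/5)^2 = 16/25. Area of the second triangle = 96 * 25/16 = 150.

150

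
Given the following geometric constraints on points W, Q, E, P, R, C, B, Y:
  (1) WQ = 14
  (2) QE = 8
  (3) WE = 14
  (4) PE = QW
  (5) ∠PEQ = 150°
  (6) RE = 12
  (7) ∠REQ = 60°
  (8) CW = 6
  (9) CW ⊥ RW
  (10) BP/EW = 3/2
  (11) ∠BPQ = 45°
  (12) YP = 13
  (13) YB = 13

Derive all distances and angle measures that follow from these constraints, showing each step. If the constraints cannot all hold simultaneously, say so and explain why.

The constraints are consistent.

From the given relations:
  PE = QW = 14
  BP = 3/2·EW = 3/2·14 = 21

Step 1: From QE = 8, EP = 14, and ∠QEP = 150°, by the law of cosines:
  QP² = QE² + EP² - 2·QE·EP·cos(150°) = 64 + 196 + 194 = 454
  QP ≈ 21.31

Step 2: From QE = 8, ER = 12, and ∠QER = 60°, by the law of cosines:
  QR² = QE² + ER² - 2·QE·ER·cos(60°) = 64 + 144 - 96 = 112
  QR = 4·√7

Step 3: From WE = 14, WQ = 14, EQ = 8, by the inverse law of cosines:
  cos(∠EWQ) = (WE² + WQ² - EQ²) / (2·WE·WQ)
  ∠EWQ = 33.2°

Step 4: From QE = 8, QW = 14, EW = 14, by the inverse law of cosines:
  cos(∠EQW) = (QE² + QW² - EW²) / (2·QE·QW)
  ∠EQW = 73.4°

Step 5: From EQ = 8, EW = 14, QW = 14, by the inverse law of cosines:
  cos(∠QEW) = (EQ² + EW² - QW²) / (2·EQ·EW)
  ∠QEW = 73.4°

Step 6: From PB = 21, PY = 13, BY = 13, by the inverse law of cosines:
  cos(∠BPY) = (PB² + PY² - BY²) / (2·PB·PY)
  ∠BPY = 36.13°

Step 7: From BP = 21, BY = 13, PY = 13, by the inverse law of cosines:
  cos(∠PBY) = (BP² + BY² - PY²) / (2·BP·BY)
  ∠PBY = 36.13°

Step 8: From YB = 13, YP = 13, BP = 21, by the inverse law of cosines:
  cos(∠BYP) = (YB² + YP² - BP²) / (2·YB·YP)
  ∠BYP = 107.74°

Step 9: From QP = 21.31, PB = 21, and ∠QPB = 45°, by the law of cosines:
  QB² = QP² + PB² - 2·QP·PB·cos(45°) = 454 + 441 - 632.8 = 262.2
  QB ≈ 16.19

Step 10: From QE = 8, QP = 21.31, EP = 14, by the inverse law of cosines:
  cos(∠EQP) = (QE² + QP² - EP²) / (2·QE·QP)
  ∠EQP = 19.18°

Step 11: From QE = 8, QR = 4·√7, ER = 12, by the inverse law of cosines:
  cos(∠EQR) = (QE² + QR² - ER²) / (2·QE·QR)
  ∠EQR = 79.11°

Step 12: From PE = 14, PQ = 21.31, EQ = 8, by the inverse law of cosines:
  cos(∠EPQ) = (PE² + PQ² - EQ²) / (2·PE·PQ)
  ∠EPQ = 10.82°

Step 13: From RE = 12, RQ = 4·√7, EQ = 8, by the inverse law of cosines:
  cos(∠ERQ) = (RE² + RQ² - EQ²) / (2·RE·RQ)
  ∠ERQ = 40.89°

Step 14: From QB = 16.19, QP = 21.31, BP = 21, by the inverse law of cosines:
  cos(∠BQP) = (QB² + QP² - BP²) / (2·QB·QP)
  ∠BQP = 66.5°

Step 15: From BP = 21, BQ = 16.19, PQ = 21.31, by the inverse law of cosines:
  cos(∠PBQ) = (BP² + BQ² - PQ²) / (2·BP·BQ)
  ∠PBQ = 68.5°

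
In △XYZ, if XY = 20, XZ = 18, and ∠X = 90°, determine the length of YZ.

Since angle X = 90°, this is a right triangle and the law of cosines reduces to the Pythagorean theorem.
YZ^2 = 20^2 + 18^2 = 724
YZ = 2*sqrt(181)

2*sqrt(181)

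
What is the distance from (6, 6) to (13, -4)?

The horizontal distance is |13 - 6| = 7 and the vertical distance is |-4 - 6| = 10.
By the Pythagorean theorem, d = sqrt(7^2 + 10^2) = sqrt(149).

sqrt(149)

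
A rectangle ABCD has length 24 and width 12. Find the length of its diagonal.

d = sqrt(24^2 + 12^2) = sqrt(720) = 12*sqrt(5)

12*sqrt(5)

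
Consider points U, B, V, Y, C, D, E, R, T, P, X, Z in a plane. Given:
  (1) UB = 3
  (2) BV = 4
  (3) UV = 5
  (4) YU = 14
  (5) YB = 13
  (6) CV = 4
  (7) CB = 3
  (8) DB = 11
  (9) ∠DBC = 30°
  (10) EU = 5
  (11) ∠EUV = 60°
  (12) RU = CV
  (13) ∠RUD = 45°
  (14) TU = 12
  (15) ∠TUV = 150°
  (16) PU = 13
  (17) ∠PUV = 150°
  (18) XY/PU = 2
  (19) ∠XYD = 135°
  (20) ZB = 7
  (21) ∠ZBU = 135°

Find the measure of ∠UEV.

Step 1: By the law of cosines on triangle EUV: EV² = 5² + 5² − 2·5·5·cos(60°) = 25, so EV = 5.
Step 2: By the inverse law of cosines on triangle UEV: cos(∠UEV) = (5² + 5² − 5²) / (2·5·5) = 25/50 = 0.5, so ∠UEV = 60°.

Therefore, the measure of angle ∠UEV = 60°.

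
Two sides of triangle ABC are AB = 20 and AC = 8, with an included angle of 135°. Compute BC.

When two sides and the included angle are known, the law of cosines gives the third side.
c^2 = a^2 + b^2 - 2ab cos(C) generalizes the Pythagorean theorem to non-right triangles.
Here: BC^2 = 400 + 64 - 320*(-sqrt(2)/2) = 160*sqrt(2) + 464
BC = 4*sqrt(10*sqrt(2) + 29)

4*sqrt(10*sqrt(2) + 29)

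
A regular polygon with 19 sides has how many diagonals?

The number of diagonals in an n-gon is n(n - 3)/2.
For n = 19: 19(19 - 3)/2 = 19 × 16 / 2 = 152.

152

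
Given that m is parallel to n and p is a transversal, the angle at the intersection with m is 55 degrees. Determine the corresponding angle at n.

When a transversal crosses parallel lines, angles in the same position at each intersection are called corresponding angles.
These are always equal, so the answer is 55 degrees.

55 degrees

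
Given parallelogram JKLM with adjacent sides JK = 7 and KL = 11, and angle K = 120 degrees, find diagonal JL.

The diagonal of a parallelogram can be found by treating two adjacent sides and the diagonal as a triangle.
Applying the law of cosines with sides 7, 11 and included angle 120°:
d^2 = 49 + 121 - 154*cos(120°) = 247
d = sqrt(247)

sqrt(247)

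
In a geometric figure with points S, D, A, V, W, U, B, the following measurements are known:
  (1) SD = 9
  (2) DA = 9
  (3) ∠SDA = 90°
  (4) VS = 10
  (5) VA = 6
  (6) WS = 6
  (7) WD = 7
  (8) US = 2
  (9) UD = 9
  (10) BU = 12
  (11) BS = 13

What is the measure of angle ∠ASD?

Step 1: By the law of cosines on triangle SDA: SA² = 9² + 9² − 2·9·9·cos(90°) = 162, so SA = 9·√2.
Step 2: By the inverse law of cosines on triangle ASD: cos(∠ASD) = ((9·√2)² + 9² − 9²) / (2·9·√2·9) = 162/229.1 = 0.7071, so ∠ASD = 45°.

Therefore, the measure of angle ∠ASD = 45°.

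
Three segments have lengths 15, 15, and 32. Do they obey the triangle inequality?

The longest side is 32. The other two sides sum to 15 + 15 = 30.
Since 30 ≤ 32, the two shorter sides cannot reach around to close the triangle.

No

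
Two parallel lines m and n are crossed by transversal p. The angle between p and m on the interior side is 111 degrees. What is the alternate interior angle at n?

Alternate interior angles lie on opposite sides of the transversal, between the parallel lines.
By the alternate interior angle theorem, they are equal: 111 degrees.

111 degrees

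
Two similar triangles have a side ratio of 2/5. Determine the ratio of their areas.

Area ratio = (side ratio)^2 = (2/5)^2 = 4:25.

4:25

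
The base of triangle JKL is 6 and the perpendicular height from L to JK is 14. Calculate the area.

Area = (1/2) * base * height
Area = (1/2) * 6 * 14
Area = 42

42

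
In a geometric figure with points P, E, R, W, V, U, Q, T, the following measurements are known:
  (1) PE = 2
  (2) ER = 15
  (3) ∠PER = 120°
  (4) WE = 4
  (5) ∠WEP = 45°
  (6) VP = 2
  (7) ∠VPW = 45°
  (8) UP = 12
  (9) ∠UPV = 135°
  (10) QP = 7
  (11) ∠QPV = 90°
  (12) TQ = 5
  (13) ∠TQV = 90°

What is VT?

Step 1: By the law of cosines on triangle VPQ: VQ² = 2² + 7² − 2·2·7·cos(90°) = 53, so VQ = √53.
Step 2: By the law of cosines on triangle VQT: VT² = √53² + 5² − 2·√53·5·cos(90°) = 78, so VT = √78.

Therefore, the length of VT = √78.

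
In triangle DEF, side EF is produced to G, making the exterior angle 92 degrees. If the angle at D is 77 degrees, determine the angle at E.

By the exterior angle theorem: exterior angle = sum of remote interior angles.
92 = 77 + angle E
angle E = 92 - 77 = 15 degrees

15 degrees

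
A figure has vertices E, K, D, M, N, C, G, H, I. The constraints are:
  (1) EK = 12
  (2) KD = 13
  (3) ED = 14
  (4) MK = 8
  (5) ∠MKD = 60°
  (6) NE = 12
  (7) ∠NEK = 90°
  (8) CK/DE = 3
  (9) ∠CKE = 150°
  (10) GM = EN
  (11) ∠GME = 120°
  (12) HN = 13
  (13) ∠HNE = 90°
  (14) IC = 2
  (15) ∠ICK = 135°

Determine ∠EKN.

Step 1: By the law of cosines on triangle KEN: KN² = 12² + 12² − 2·12·12·cos(90°) = 288, so KN = 12·√2.
Step 2: By the inverse law of cosines on triangle EKN: cos(∠EKN) = (12² + (12·√2)² − 12²) / (2·12·12·√2) = 288/407.29 = 0.7071, so ∠EKN = 45°.

Therefore, the measure of angle ∠EKN = 45°.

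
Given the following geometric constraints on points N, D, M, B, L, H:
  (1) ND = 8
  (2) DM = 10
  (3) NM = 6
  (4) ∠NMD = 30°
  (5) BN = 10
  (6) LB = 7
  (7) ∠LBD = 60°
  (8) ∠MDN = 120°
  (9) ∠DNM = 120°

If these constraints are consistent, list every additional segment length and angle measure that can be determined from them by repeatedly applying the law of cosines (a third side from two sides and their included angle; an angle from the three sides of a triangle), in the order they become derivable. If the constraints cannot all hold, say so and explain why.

These constraints are not satisfiable: (4), (8) and (9) are the three interior angles of triangle NMD, which must sum to 180°, but 30° + 120° + 120° = 270°. No planar figure meets all of them, so nothing further can be derived.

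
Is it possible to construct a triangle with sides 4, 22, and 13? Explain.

Check the triangle inequality: 4 + 13 = 17 ≤ 22.
Since the sum of two sides does not exceed the third, no triangle can be formed.

No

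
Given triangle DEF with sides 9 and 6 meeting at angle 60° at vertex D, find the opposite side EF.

By the law of cosines: EF^2 = DE^2 + DF^2 - 2*DE*DF*cos(D)
EF^2 = 9^2 + 6^2 - 2*9*6*cos(60°)
EF^2 = 81 + 36 - 108*(1/2)
EF^2 = 63
EF = 3*sqrt(7)

3*sqrt(7)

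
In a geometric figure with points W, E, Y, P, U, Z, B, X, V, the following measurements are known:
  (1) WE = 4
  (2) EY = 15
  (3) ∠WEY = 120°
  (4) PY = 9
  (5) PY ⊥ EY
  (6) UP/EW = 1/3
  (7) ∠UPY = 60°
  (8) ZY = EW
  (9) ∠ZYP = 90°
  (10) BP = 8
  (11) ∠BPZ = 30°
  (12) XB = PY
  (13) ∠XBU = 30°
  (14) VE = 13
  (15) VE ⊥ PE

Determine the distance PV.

Step 1: By the law of cosines on triangle EYP: EP² = 15² + 9² − 2·15·9·cos(90°) = 306, so EP = 3·√34.
Step 2: By the law of cosines on triangle PEV: PV² = (3·√34)² + 13² − 2·3·√34·13·cos(90°) = 475, so PV = 5·√19.

Therefore, the length of PV = 5·√19.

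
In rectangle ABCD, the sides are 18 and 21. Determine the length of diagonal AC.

Using the Pythagorean theorem:
d² = 18² + 21² = 324 + 441 = 765
d = sqrt(765) = 3*sqrt(85)

3*sqrt(85)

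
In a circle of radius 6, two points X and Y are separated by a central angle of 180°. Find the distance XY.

Drop a perpendicular from the center to the chord, bisecting both the chord and the central angle.
Each half-chord = r sin(θ/2) = 6 sin(90°).
The full chord = 2 × 6 × sin(90°) = 12.

12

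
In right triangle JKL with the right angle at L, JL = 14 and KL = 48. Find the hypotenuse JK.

By the Pythagorean theorem: JK^2 = JL^2 + KL^2
JK^2 = 14^2 + 48^2 = 196 + 2304 = 2500
JK = sqrt(2500) = 50

50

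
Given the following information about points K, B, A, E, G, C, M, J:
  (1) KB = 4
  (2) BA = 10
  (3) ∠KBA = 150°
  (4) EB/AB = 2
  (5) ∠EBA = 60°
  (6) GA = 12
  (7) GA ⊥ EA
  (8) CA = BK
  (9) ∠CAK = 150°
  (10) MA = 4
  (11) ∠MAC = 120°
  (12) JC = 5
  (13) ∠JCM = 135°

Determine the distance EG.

From the given relations: EB = 2·AB = 2·10 = 20.
Step 1: By the law of cosines on triangle EBA: EA² = 20² + 10² − 2·20·10·cos(60°) = 300, so EA = 10·√3.
Step 2: By the law of cosines on triangle EAG: EG² = (10·√3)² + 12² − 2·10·√3·12·cos(90°) = 444, so EG = 2·√111.

Therefore, the length of EG = 2·√111.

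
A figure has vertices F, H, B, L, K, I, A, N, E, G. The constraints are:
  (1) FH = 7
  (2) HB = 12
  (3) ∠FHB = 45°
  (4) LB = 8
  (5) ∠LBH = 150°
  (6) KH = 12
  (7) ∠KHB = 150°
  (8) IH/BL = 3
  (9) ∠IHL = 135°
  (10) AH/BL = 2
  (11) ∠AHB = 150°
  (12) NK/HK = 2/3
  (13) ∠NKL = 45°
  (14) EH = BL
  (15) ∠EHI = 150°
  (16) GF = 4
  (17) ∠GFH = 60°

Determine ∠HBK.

Step 1: By the law of cosines on triangle BHK: BK² = 12² + 12² − 2·12·12·cos(150°) = 537.42, so BK ≈ 23.18.
Step 2: By the inverse law of cosines on triangle HBK: cos(∠HBK) = (12² + 23.18² − 12²) / (2·12·23.18) = 537.42/556.37 = 0.9659, so ∠HBK = 15°.

Therefore, the measure of angle ∠HBK = 15°.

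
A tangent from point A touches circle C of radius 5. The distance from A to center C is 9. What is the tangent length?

Let T be the point of tangency. Then CT ⊥ AT (radius ⊥ tangent).
In right triangle CTA: CA² = CT² + AT²
9² = 5² + AT²
AT² = 56, AT = 2*sqrt(14)

2*sqrt(14)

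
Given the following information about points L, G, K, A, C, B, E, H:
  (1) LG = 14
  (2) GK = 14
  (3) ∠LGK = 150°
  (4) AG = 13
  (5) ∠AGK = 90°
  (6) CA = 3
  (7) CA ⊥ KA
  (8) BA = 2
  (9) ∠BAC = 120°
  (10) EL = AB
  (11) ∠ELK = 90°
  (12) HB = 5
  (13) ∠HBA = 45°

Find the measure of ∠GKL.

Step 1: By the law of cosines on triangle KGL: KL² = 14² + 14² − 2·14·14·cos(150°) = 731.48, so KL ≈ 27.05.
Step 2: By the inverse law of cosines on triangle GKL: cos(∠GKL) = (14² + 27.05² − 14²) / (2·14·27.05) = 731.48/757.29 = 0.9659, so ∠GKL = 15°.

Therefore, the measure of angle ∠GKL = 15°.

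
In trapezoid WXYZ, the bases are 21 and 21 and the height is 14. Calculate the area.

A trapezoid's area equals the midsegment times the height.
The midsegment is (21 + 21) / 2 = 21.
Area = 21 * 14 = 294.

294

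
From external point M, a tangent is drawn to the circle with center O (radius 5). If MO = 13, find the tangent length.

Let T be the point of tangency. Then OT ⊥ MT (radius ⊥ tangent).
In right triangle OTM: OM² = OT² + MT²
13² = 5² + MT²
MT² = 144, MT = 12

12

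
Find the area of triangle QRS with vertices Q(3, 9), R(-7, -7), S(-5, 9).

The Shoelace formula computes the area from vertex coordinates by summing cross products.
For vertices (3,9), (-7,-7), (-5,9):
Signed sum = 3*-7 - -7*9 + -7*9 - -5*-7 + -5*9 - 3*9
= 42 + -98 + -72 = -128
Area = (1/2)|-128| = 64.

64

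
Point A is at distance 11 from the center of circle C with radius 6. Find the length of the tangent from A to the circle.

The tangent, radius, and line from the external point to the center form a right triangle.
The right angle is where the tangent meets the radius.
By the Pythagorean theorem: tangent² + 6² = 11²
tangent² = 121 - 36 = 85
tangent = sqrt(85)

sqrt(85)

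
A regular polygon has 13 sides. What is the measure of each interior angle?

Each interior angle of a regular n-gon is (n - 2) * 180 / n.
For n = 13: (13 - 2) * 180 / 13 = 1980/13 = 1980/13 degrees.

1980/13 degrees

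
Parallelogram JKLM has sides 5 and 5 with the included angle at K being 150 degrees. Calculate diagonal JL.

Using the law of cosines:
d^2 = 5^2 + 5^2 - 2(5)(5)cos(150 degrees)
d^2 = 25 + 25 - 50*-sqrt(3)/2
d^2 = 25*sqrt(3) + 50
d = 5*sqrt(sqrt(3) + 2)

5*sqrt(sqrt(3) + 2)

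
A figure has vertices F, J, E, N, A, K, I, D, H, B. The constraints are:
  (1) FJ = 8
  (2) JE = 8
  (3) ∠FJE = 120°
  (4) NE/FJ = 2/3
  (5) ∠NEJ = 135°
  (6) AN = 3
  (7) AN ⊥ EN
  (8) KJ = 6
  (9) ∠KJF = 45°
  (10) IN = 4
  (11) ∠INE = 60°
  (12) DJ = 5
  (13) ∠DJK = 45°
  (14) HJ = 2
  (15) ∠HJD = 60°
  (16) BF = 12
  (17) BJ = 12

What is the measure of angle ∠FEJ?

Step 1: By the law of cosines on triangle EJF: EF² = 8² + 8² − 2·8·8·cos(120°) = 192, so EF = 8·√3.
Step 2: By the inverse law of cosines on triangle FEJ: cos(∠FEJ) = ((8·√3)² + 8² − 8²) / (2·8·√3·8) = 192/221.7 = 0.866, so ∠FEJ = 30°.

Therefore, the measure of angle ∠FEJ = 30°.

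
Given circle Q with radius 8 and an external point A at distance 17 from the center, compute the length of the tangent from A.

tangent = √(d² - r²) = √(17² - 8²) = √(289 - 64) = √225 = 15

15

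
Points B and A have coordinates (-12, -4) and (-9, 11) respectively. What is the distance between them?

The horizontal distance is |-9 - -12| = 3 and the vertical distance is |11 - -4| = 15.
By the Pythagorean theorem, d = sqrt(3^2 + 15^2) = sqrt(234) = 3*sqrt(26).

3*sqrt(26)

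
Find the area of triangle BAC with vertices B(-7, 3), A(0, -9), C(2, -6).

Shoelace: Area = (1/2)|-7(-9--6) + 0(-6-3) + 2(3--9)| = (1/2)(45) = 45/2

45/2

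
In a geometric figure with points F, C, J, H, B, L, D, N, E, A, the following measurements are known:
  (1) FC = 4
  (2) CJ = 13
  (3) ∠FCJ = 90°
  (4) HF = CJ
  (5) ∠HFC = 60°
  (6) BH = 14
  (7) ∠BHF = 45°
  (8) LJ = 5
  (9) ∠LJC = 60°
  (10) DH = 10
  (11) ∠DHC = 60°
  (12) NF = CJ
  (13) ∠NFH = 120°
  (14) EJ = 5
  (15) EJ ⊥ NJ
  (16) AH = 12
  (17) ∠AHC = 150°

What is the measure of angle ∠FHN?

From the given relations: HF = CJ = 13; NF = CJ = 13.
Step 1: By the law of cosines on triangle HFN: HN² = 13² + 13² − 2·13·13·cos(120°) = 507, so HN = 13·√3.
Step 2: By the inverse law of cosines on triangle FHN: cos(∠FHN) = (13² + (13·√3)² − 13²) / (2·13·13·√3) = 507/585.43 = 0.866, so ∠FHN = 30°.

Therefore, the measure of angle ∠FHN = 30°.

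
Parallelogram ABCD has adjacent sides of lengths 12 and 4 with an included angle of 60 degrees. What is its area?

The area of a parallelogram equals the product of two adjacent sides times the sine of the included angle.
This is because the height equals 4 * sin(60°) = 2*sqrt(3).
Area = 12 * 2*sqrt(3) = 24*sqrt(3)

24*sqrt(3)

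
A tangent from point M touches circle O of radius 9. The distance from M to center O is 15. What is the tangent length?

Let T be the point of tangency. Then OT ⊥ MT (radius ⊥ tangent).
In right triangle OTM: OM² = OT² + MT²
15² = 9² + MT²
MT² = 144, MT = 12

12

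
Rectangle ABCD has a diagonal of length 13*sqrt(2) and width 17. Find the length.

Using the Pythagorean theorem: d^2 = a^2 + b^2
b^2 = d^2 - a^2
b^2 = 338 - 289
b^2 = 49
b = sqrt(49) = 7

7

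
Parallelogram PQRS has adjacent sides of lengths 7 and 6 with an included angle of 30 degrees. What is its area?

Area = a * b * sin(theta)
Area = 7 * 6 * sin(30 degrees)
Area = 42 * 1/2
Area = 21

21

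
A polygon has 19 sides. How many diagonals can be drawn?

Total line segments between 19 vertices = C(19,2) = 171.
Subtract the 19 sides: 171 - 19 = 152 diagonals.

152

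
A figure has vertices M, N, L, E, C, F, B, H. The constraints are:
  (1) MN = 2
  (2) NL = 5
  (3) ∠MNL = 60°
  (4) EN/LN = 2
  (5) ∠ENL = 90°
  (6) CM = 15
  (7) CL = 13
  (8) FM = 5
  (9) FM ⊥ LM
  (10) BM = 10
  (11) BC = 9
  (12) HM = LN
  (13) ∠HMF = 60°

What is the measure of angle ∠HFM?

From the given relations: HM = LN = 5.
Step 1: By the law of cosines on triangle FMH: FH² = 5² + 5² − 2·5·5·cos(60°) = 25, so FH = 5.
Step 2: By the inverse law of cosines on triangle HFM: cos(∠HFM) = (5² + 5² − 5²) / (2·5·5) = 25/50 = 0.5, so ∠HFM = 60°.

Therefore, the measure of angle ∠HFM = 60°.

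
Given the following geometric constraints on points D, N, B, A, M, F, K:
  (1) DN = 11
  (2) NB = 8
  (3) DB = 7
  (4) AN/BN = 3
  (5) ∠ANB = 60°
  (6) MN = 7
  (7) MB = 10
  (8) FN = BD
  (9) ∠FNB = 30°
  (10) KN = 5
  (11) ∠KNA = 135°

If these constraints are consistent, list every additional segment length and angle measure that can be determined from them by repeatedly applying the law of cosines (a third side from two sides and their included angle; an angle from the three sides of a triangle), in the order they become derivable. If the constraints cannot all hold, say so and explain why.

The constraints are consistent. Derivable facts, in order:
After 1 step:
- AK ≈ 27.76
- BA = 8·√7
- BF ≈ 4
- ∠BDN = 46.5°
- ∠BMN = 52.62°
- ∠BND = 39.4°
- ∠BNM = 83.33°
- ∠DBN = 94.1°
- ∠MBN = 44.05°
After 2 steps:
- ∠ABN = 100.89°
- ∠AKN = 37.68°
- ∠BAN = 19.11°
- ∠BFN = 88.97°
- ∠FBN = 61.03°
- ∠KAN = 7.32°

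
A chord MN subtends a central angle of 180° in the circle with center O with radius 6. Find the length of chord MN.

Drop a perpendicular from the center to the chord, bisecting both the chord and the central angle.
Each half-chord = r sin(θ/2) = 6 sin(90°).
The full chord = 2 × 6 × sin(90°) = 12.

12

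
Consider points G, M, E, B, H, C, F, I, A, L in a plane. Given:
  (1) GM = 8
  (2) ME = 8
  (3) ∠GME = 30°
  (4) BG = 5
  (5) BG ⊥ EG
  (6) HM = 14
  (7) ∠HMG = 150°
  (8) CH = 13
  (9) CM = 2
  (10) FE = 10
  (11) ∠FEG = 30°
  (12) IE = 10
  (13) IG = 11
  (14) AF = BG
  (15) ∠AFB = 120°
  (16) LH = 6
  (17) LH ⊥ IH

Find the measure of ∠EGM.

Step 1: By the law of cosines on triangle GME: GE² = 8² + 8² − 2·8·8·cos(30°) = 17.15, so GE ≈ 4.14.
Step 2: By the inverse law of cosines on triangle EGM: cos(∠EGM) = (4.14² + 8² − 8²) / (2·4.14·8) = 17.15/66.26 = 0.2588, so ∠EGM = 75°.

Therefore, the measure of angle ∠EGM = 75°.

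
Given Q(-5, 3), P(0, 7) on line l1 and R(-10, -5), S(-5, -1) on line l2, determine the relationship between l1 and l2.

Slope of line 1: m1 = (7 - 3)/(0 - -5) = 4/5 = 4/5
Slope of line 2: m2 = (-1 - -5)/(-5 - -10) = 4/5 = 4/5
Two lines are parallel if and only if they have equal slopes (or both are vertical).
Here m1 = m2 = 4/5, confirming the lines are parallel.

Parallel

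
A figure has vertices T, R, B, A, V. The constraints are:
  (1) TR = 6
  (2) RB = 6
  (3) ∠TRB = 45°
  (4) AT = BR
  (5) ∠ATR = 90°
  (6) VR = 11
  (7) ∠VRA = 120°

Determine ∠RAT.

From the given relations: AT = BR = 6.
Step 1: By the law of cosines on triangle ATR: AR² = 6² + 6² − 2·6·6·cos(90°) = 72, so AR = 6·√2.
Step 2: By the inverse law of cosines on triangle RAT: cos(∠RAT) = ((6·√2)² + 6² − 6²) / (2·6·√2·6) = 72/101.82 = 0.7071, so ∠RAT = 45°.

Therefore, the measure of angle ∠RAT = 45°.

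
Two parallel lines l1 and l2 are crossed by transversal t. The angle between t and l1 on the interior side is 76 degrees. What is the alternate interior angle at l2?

Alternate interior angles formed by parallel lines and a transversal are equal.
The given angle is 76 degrees.
The alternate interior angle = 76 degrees.

76 degrees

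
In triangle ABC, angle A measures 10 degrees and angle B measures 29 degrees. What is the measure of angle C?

The interior angles sum to 180°: angle C = 180 - 10 - 29 = 141°.
The triangle is obtuse (angles 10°, 29°, 141°).

141 degrees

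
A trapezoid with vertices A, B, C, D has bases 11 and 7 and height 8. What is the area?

A trapezoid's area equals the midsegment times the height.
The midsegment is (11 + 7) / 2 = 9.
Area = 9 * 8 = 72.

72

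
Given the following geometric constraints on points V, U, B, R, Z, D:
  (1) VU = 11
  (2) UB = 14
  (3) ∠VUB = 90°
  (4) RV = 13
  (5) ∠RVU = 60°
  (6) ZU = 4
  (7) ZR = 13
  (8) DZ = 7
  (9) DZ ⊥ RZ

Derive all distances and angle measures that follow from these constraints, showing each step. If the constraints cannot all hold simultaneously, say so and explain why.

The constraints are consistent.

Step 1: From VU = 11, UB = 14, and ∠VUB = 90°, by the law of cosines:
  VB² = VU² + UB² - 2·VU·UB·cos(90°) = 121 + 196 - 0 = 317
  VB ≈ 17.8

Step 2: From UV = 11, VR = 13, and ∠UVR = 60°, by the law of cosines:
  UR² = UV² + VR² - 2·UV·VR·cos(60°) = 121 + 169 - 143 = 147
  UR = 7·√3

Step 3: From RZ = 13, ZD = 7, and ∠RZD = 90°, by the law of cosines:
  RD² = RZ² + ZD² - 2·RZ·ZD·cos(90°) = 169 + 49 - 0 = 218
  RD ≈ 14.76

Step 4: From VB = 17.8, VU = 11, BU = 14, by the inverse law of cosines:
  cos(∠BVU) = (VB² + VU² - BU²) / (2·VB·VU)
  ∠BVU = 51.84°

Step 5: From UR = 7·√3, UV = 11, RV = 13, by the inverse law of cosines:
  cos(∠RUV) = (UR² + UV² - RV²) / (2·UR·UV)
  ∠RUV = 68.21°

Step 6: From UR = 7·√3, UZ = 4, RZ = 13, by the inverse law of cosines:
  cos(∠RUZ) = (UR² + UZ² - RZ²) / (2·UR·UZ)
  ∠RUZ = 93.55°

Step 7: From BU = 14, BV = 17.8, UV = 11, by the inverse law of cosines:
  cos(∠UBV) = (BU² + BV² - UV²) / (2·BU·BV)
  ∠UBV = 38.16°

Step 8: From RD = 14.76, RZ = 13, DZ = 7, by the inverse law of cosines:
  cos(∠DRZ) = (RD² + RZ² - DZ²) / (2·RD·RZ)
  ∠DRZ = 28.3°

Step 9: From RU = 7·√3, RV = 13, UV = 11, by the inverse law of cosines:
  cos(∠URV) = (RU² + RV² - UV²) / (2·RU·RV)
  ∠URV = 51.79°

Step 10: From RU = 7·√3, RZ = 13, UZ = 4, by the inverse law of cosines:
  cos(∠URZ) = (RU² + RZ² - UZ²) / (2·RU·RZ)
  ∠URZ = 17.88°

Step 11: From ZR = 13, ZU = 4, RU = 7·√3, by the inverse law of cosines:
  cos(∠RZU) = (ZR² + ZU² - RU²) / (2·ZR·ZU)
  ∠RZU = 68.57°

Step 12: From DR = 14.76, DZ = 7, RZ = 13, by the inverse law of cosines:
  cos(∠RDZ) = (DR² + DZ² - RZ²) / (2·DR·DZ)
  ∠RDZ = 61.7°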